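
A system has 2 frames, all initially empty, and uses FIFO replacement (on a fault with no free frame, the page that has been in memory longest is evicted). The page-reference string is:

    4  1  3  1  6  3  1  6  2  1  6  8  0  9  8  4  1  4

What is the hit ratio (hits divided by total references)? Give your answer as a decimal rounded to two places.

0.28

4 -> miss, frames [4]
1 -> miss, frames [4, 1]
3 -> miss, evict 4, frames [1, 3]
1 -> hit
6 -> miss, evict 1, frames [3, 6]
3 -> hit
1 -> miss, evict 3, frames [6, 1]
6 -> hit
2 -> miss, evict 6, frames [1, 2]
1 -> hit
6 -> miss, evict 1, frames [2, 6]
8 -> miss, evict 2, frames [6, 8]
0 -> miss, evict 6, frames [8, 0]
9 -> miss, evict 8, frames [0, 9]
8 -> miss, evict 0, frames [9, 8]
4 -> miss, evict 9, frames [8, 4]
1 -> miss, evict 8, frames [4, 1]
4 -> hit
Hits: 5 of 18 references → 5/18 = 0.2778.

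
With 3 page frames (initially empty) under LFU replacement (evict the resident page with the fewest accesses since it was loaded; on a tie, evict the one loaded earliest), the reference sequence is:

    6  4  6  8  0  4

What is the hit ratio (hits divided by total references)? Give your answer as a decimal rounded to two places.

0.17

6: fault, frames {6}
4: fault, frames {6,4}
6: hit
8: fault, frames {6,4,8}
0: fault, evict 4, frames {6,8,0}
4: fault, evict 8, frames {6,0,4}
Hits: 1 of 6 references → 1/6 = 0.1667.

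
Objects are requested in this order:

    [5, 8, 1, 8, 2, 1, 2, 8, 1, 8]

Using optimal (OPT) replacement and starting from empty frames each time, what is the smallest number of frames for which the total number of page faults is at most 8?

f=1: 10 faults
f=2: 5 faults
f=3: 4 faults
f=4: 4 faults
Smallest f with faults ≤ 8 is 2.

2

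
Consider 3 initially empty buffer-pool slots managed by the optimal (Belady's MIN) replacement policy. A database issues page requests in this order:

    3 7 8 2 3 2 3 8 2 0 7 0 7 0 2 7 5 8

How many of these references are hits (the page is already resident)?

10

3 → fault, frames [3]
7 → fault, frames [3, 7]
8 → fault, frames [3, 7, 8]
2 → fault, evict 7, frames [3, 8, 2]
3 → hit
2 → hit
3 → hit
8 → hit
2 → hit
0 → fault, evict 3, frames [8, 2, 0]
7 → fault, evict 8, frames [2, 0, 7]
0 → hit
7 → hit
0 → hit
2 → hit
7 → hit
5 → fault, evict 7, frames [2, 0, 5]
8 → fault, evict 5, frames [2, 0, 8]
Hits: 10.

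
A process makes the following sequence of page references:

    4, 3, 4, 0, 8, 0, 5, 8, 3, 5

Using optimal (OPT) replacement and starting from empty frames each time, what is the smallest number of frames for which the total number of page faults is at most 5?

3

f=1: 10 faults
f=2: 6 faults
f=3: 5 faults
f=4: 5 faults
f=5: 5 faults
Smallest f with faults ≤ 5 is 3.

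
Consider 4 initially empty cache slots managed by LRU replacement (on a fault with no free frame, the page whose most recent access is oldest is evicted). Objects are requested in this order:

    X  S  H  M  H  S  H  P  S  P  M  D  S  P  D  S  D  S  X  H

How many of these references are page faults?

X → miss, frames (X)
S → miss, frames (X S)
H → miss, frames (X S H)
M → miss, frames (X S H M)
H → hit
S → hit
H → hit
P → miss, evict X, frames (M S H P)
S → hit
P → hit
M → hit
D → miss, evict H, frames (S P M D)
S → hit
P → hit
D → hit
S → hit
D → hit
S → hit
X → miss, evict M, frames (P D S X)
H → miss, evict P, frames (D S X H)
Page faults: 8.

8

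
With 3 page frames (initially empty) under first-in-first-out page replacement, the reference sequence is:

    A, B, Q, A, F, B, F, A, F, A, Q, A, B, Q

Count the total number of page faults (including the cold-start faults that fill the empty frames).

7

A: miss, frames [A]
B: miss, frames [A, B]
Q: miss, frames [A, B, Q]
A: hit
F: miss, evict A, frames [B, Q, F]
B: hit
F: hit
A: miss, evict B, frames [Q, F, A]
F: hit
A: hit
Q: hit
A: hit
B: miss, evict Q, frames [F, A, B]
Q: miss, evict F, frames [A, B, Q]
Page faults: 7.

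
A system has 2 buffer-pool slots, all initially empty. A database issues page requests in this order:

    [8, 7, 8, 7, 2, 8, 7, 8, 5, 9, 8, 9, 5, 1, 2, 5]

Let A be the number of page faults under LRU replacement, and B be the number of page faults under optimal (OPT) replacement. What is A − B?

Under LRU: F F . . F F F . F F F . F F F F → 12 faults.
Under OPT: F F . . F . F . F F . . F F F . → 9 faults.
A − B = 12 − 9 = 3.

3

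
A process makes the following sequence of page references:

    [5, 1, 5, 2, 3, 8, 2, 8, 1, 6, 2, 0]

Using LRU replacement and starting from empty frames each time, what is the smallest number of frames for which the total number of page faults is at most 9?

3

f=1: 12 faults
f=2: 10 faults
f=3: 9 faults
f=4: 8 faults
f=5: 7 faults
f=6: 7 faults
f=7: 7 faults
Smallest f with faults ≤ 9 is 3.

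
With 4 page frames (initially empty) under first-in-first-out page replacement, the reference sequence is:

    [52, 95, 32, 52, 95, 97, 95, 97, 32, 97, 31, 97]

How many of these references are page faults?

5

52 → fault, frames {52}
95 → fault, frames {52,95}
32 → fault, frames {52,95,32}
52 → hit
95 → hit
97 → fault, frames {52,95,32,97}
95 → hit
97 → hit
32 → hit
97 → hit
31 → fault, evict 52, frames {95,32,97,31}
97 → hit
Page faults: 5.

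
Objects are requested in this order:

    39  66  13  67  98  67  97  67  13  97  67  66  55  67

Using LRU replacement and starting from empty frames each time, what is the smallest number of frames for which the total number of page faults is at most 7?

f=1: 14 faults
f=2: 12 faults
f=3: 9 faults
f=4: 8 faults
f=5: 7 faults
f=6: 7 faults
f=7: 7 faults
Smallest f with faults ≤ 7 is 5.

5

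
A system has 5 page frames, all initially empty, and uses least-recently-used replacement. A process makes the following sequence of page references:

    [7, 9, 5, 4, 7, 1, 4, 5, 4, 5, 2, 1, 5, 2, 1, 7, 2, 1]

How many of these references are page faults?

6

7 -> fault, frames (7)
9 -> fault, frames (7 9)
5 -> fault, frames (7 9 5)
4 -> fault, frames (7 9 5 4)
7 -> hit
1 -> fault, frames (9 5 4 7 1)
4 -> hit
5 -> hit
4 -> hit
5 -> hit
2 -> fault, evict 9, frames (7 1 4 5 2)
1 -> hit
5 -> hit
2 -> hit
1 -> hit
7 -> hit
2 -> hit
1 -> hit
Page faults: 6.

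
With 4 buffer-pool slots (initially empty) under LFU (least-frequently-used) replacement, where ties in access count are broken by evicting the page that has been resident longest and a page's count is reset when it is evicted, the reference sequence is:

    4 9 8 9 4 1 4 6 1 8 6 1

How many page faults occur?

7

4 -> miss, frames (4)
9 -> miss, frames (4 9)
8 -> miss, frames (4 9 8)
9 -> hit
4 -> hit
1 -> miss, frames (4 9 8 1)
4 -> hit
6 -> miss, evict 8, frames (4 9 1 6)
1 -> hit
8 -> miss, evict 6, frames (4 9 1 8)
6 -> miss, evict 8, frames (4 9 1 6)
1 -> hit
Page faults: 7.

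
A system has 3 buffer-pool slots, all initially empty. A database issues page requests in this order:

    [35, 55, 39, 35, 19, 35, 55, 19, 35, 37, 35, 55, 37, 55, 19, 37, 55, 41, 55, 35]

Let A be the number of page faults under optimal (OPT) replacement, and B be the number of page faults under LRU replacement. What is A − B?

-2

Under OPT: F F F . F . . . . F . . . . F . . F . F → 8 faults.
Under LRU: F F F . F . F . . F . F . . F . . F . F → 10 faults.
A − B = 8 − 10 = -2.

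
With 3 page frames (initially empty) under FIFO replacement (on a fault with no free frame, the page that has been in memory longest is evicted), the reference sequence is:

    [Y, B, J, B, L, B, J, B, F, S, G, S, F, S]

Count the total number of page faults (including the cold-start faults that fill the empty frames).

Y → miss, frames (Y)
B → miss, frames (Y B)
J → miss, frames (Y B J)
B → hit
L → miss, evict Y, frames (B J L)
B → hit
J → hit
B → hit
F → miss, evict B, frames (J L F)
S → miss, evict J, frames (L F S)
G → miss, evict L, frames (F S G)
S → hit
F → hit
S → hit
Page faults: 7.

7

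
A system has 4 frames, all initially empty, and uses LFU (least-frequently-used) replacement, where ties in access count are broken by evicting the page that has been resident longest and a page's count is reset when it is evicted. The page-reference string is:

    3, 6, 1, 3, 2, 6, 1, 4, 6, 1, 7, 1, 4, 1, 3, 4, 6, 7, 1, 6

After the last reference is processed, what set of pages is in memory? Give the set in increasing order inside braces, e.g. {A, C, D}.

{1, 3, 6, 7}

3 -> miss, frames (3)
6 -> miss, frames (3 6)
1 -> miss, frames (3 6 1)
3 -> hit
2 -> miss, frames (3 6 1 2)
6 -> hit
1 -> hit
4 -> miss, evict 2, frames (3 6 1 4)
6 -> hit
1 -> hit
7 -> miss, evict 4, frames (3 6 1 7)
1 -> hit
4 -> miss, evict 7, frames (3 6 1 4)
1 -> hit
3 -> hit
4 -> hit
6 -> hit
7 -> miss, evict 4, frames (3 6 1 7)
1 -> hit
6 -> hit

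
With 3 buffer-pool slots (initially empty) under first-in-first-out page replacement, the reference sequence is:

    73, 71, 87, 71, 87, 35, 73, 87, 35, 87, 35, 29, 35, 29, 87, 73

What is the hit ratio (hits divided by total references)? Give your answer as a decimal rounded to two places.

73 -> fault, frames {73}
71 -> fault, frames {73,71}
87 -> fault, frames {73,71,87}
71 -> hit
87 -> hit
35 -> fault, evict 73, frames {71,87,35}
73 -> fault, evict 71, frames {87,35,73}
87 -> hit
35 -> hit
87 -> hit
35 -> hit
29 -> fault, evict 87, frames {35,73,29}
35 -> hit
29 -> hit
87 -> fault, evict 35, frames {73,29,87}
73 -> hit
Hits: 9 of 16 references → 9/16 = 0.5625.

0.56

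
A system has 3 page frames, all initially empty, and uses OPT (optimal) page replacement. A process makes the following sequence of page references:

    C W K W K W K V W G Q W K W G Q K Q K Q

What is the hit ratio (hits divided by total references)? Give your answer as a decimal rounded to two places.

C: miss, frames [C]
W: miss, frames [C, W]
K: miss, frames [C, W, K]
W: hit
K: hit
W: hit
K: hit
V: miss, evict C, frames [W, K, V]
W: hit
G: miss, evict V, frames [W, K, G]
Q: miss, evict G, frames [W, K, Q]
W: hit
K: hit
W: hit
G: miss, evict W, frames [K, Q, G]
Q: hit
K: hit
Q: hit
K: hit
Q: hit
Hits: 13 of 20 references → 13/20 = 0.6500.

0.65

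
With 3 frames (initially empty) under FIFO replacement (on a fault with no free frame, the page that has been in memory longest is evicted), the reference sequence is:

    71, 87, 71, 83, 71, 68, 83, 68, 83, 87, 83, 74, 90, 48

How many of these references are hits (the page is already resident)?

7

71 → miss, frames {71}
87 → miss, frames {71,87}
71 → hit
83 → miss, frames {71,87,83}
71 → hit
68 → miss, evict 71, frames {87,83,68}
83 → hit
68 → hit
83 → hit
87 → hit
83 → hit
74 → miss, evict 87, frames {83,68,74}
90 → miss, evict 83, frames {68,74,90}
48 → miss, evict 68, frames {74,90,48}
Hits: 7.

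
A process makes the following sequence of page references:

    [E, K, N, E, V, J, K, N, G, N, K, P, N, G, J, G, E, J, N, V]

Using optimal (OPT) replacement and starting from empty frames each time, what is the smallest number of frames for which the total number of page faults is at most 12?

f=1: 20 faults
f=2: 14 faults
f=3: 10 faults
f=4: 9 faults
f=5: 8 faults
f=6: 7 faults
f=7: 7 faults
Smallest f with faults ≤ 12 is 3.

3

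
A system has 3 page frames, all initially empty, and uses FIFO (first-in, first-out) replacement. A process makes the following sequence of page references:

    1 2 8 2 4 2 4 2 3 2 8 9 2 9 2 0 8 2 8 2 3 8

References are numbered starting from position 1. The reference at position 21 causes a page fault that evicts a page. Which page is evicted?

0

pos 1: 1 → miss, frames [1]
pos 2: 2 → miss, frames [1, 2]
pos 3: 8 → miss, frames [1, 2, 8]
pos 4: 2 → hit
pos 5: 4 → miss, evict 1, frames [2, 8, 4]
pos 6: 2 → hit
pos 7: 4 → hit
pos 8: 2 → hit
pos 9: 3 → miss, evict 2, frames [8, 4, 3]
pos 10: 2 → miss, evict 8, frames [4, 3, 2]
pos 11: 8 → miss, evict 4, frames [3, 2, 8]
pos 12: 9 → miss, evict 3, frames [2, 8, 9]
pos 13: 2 → hit
pos 14: 9 → hit
pos 15: 2 → hit
pos 16: 0 → miss, evict 2, frames [8, 9, 0]
pos 17: 8 → hit
pos 18: 2 → miss, evict 8, frames [9, 0, 2]
pos 19: 8 → miss, evict 9, frames [0, 2, 8]
pos 20: 2 → hit
pos 21: 3 → miss, evict 0, frames [2, 8, 3]
At position 21, page 0 is evicted.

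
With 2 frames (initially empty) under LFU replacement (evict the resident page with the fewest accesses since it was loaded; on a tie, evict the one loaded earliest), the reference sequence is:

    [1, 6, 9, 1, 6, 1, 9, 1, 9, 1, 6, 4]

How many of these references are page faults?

8

1 → fault, frames [1]
6 → fault, frames [1, 6]
9 → fault, evict 1, frames [6, 9]
1 → fault, evict 6, frames [9, 1]
6 → fault, evict 9, frames [1, 6]
1 → hit
9 → fault, evict 6, frames [1, 9]
1 → hit
9 → hit
1 → hit
6 → fault, evict 9, frames [1, 6]
4 → fault, evict 6, frames [1, 4]
Page faults: 8.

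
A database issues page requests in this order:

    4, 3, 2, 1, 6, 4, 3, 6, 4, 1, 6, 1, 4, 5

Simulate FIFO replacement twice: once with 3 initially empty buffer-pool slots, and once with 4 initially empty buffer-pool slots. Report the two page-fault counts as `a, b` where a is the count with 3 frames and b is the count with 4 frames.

11, 8

3 frames: F F F F F F F . . F F . F F → 11 faults.
4 frames: F F F F F F F . . . . . . F → 8 faults.
8 < 11: adding a frame reduced faults, as is typical.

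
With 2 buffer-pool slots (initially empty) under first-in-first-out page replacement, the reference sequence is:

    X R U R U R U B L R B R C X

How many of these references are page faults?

X: miss, frames [X]
R: miss, frames [X, R]
U: miss, evict X, frames [R, U]
R: hit
U: hit
R: hit
U: hit
B: miss, evict R, frames [U, B]
L: miss, evict U, frames [B, L]
R: miss, evict B, frames [L, R]
B: miss, evict L, frames [R, B]
R: hit
C: miss, evict R, frames [B, C]
X: miss, evict B, frames [C, X]
Page faults: 9.

9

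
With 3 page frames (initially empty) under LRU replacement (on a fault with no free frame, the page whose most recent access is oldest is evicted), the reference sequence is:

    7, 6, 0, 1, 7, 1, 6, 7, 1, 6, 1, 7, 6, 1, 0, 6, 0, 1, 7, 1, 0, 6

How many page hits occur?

13

7: fault, frames [7]
6: fault, frames [7, 6]
0: fault, frames [7, 6, 0]
1: fault, evict 7, frames [6, 0, 1]
7: fault, evict 6, frames [0, 1, 7]
1: hit
6: fault, evict 0, frames [7, 1, 6]
7: hit
1: hit
6: hit
1: hit
7: hit
6: hit
1: hit
0: fault, evict 7, frames [6, 1, 0]
6: hit
0: hit
1: hit
7: fault, evict 6, frames [0, 1, 7]
1: hit
0: hit
6: fault, evict 7, frames [1, 0, 6]
Hits: 13.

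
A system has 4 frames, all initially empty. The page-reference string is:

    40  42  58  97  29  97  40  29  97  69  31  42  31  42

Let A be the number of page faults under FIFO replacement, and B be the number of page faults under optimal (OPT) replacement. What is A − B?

Under FIFO: F F F F F . F . . F F F . . → 9 faults.
Under OPT: F F F F F . . . . F F . . . → 7 faults.
A − B = 9 − 7 = 2.

2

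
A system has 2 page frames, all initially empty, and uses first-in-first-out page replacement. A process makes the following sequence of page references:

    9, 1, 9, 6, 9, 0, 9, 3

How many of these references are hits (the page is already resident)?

9 → fault, frames (9)
1 → fault, frames (9 1)
9 → hit
6 → fault, evict 9, frames (1 6)
9 → fault, evict 1, frames (6 9)
0 → fault, evict 6, frames (9 0)
9 → hit
3 → fault, evict 9, frames (0 3)
Hits: 2.

2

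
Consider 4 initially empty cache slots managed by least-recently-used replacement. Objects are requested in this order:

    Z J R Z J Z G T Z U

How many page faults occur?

6

Z: fault, frames {Z}
J: fault, frames {Z,J}
R: fault, frames {Z,J,R}
Z: hit
J: hit
Z: hit
G: fault, frames {R,J,Z,G}
T: fault, evict R, frames {J,Z,G,T}
Z: hit
U: fault, evict J, frames {G,T,Z,U}
Page faults: 6.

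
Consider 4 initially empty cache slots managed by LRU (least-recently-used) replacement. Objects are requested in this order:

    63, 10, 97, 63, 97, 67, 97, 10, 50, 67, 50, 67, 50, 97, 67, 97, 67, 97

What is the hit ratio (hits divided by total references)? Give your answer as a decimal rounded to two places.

63 -> fault, frames [63]
10 -> fault, frames [63, 10]
97 -> fault, frames [63, 10, 97]
63 -> hit
97 -> hit
67 -> fault, frames [10, 63, 97, 67]
97 -> hit
10 -> hit
50 -> fault, evict 63, frames [67, 97, 10, 50]
67 -> hit
50 -> hit
67 -> hit
50 -> hit
97 -> hit
67 -> hit
97 -> hit
67 -> hit
97 -> hit
Hits: 13 of 18 references → 13/18 = 0.7222.

0.72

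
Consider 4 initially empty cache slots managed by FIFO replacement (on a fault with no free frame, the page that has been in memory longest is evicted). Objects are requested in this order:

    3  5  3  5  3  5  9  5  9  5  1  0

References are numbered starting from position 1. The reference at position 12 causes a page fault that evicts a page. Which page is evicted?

pos 1: 3: miss, frames [3]
pos 2: 5: miss, frames [3, 5]
pos 3: 3: hit
pos 4: 5: hit
pos 5: 3: hit
pos 6: 5: hit
pos 7: 9: miss, frames [3, 5, 9]
pos 8: 5: hit
pos 9: 9: hit
pos 10: 5: hit
pos 11: 1: miss, frames [3, 5, 9, 1]
pos 12: 0: miss, evict 3, frames [5, 9, 1, 0]
At position 12, page 3 is evicted.

3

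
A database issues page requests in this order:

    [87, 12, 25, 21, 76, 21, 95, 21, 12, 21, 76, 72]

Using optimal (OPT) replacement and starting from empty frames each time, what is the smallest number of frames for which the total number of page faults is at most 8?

f=1: 12 faults
f=2: 9 faults
f=3: 8 faults
f=4: 7 faults
f=5: 7 faults
f=6: 7 faults
f=7: 7 faults
Smallest f with faults ≤ 8 is 3.

3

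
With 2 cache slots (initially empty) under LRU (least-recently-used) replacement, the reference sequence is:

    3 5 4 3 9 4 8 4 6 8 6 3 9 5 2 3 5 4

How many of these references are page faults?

3: miss, frames [3]
5: miss, frames [3, 5]
4: miss, evict 3, frames [5, 4]
3: miss, evict 5, frames [4, 3]
9: miss, evict 4, frames [3, 9]
4: miss, evict 3, frames [9, 4]
8: miss, evict 9, frames [4, 8]
4: hit
6: miss, evict 8, frames [4, 6]
8: miss, evict 4, frames [6, 8]
6: hit
3: miss, evict 8, frames [6, 3]
9: miss, evict 6, frames [3, 9]
5: miss, evict 3, frames [9, 5]
2: miss, evict 9, frames [5, 2]
3: miss, evict 5, frames [2, 3]
5: miss, evict 2, frames [3, 5]
4: miss, evict 3, frames [5, 4]
Page faults: 16.

16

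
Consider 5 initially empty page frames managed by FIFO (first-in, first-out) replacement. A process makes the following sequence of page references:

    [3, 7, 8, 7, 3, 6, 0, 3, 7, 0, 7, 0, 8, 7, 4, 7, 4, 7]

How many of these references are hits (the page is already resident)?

3 → miss, frames {3}
7 → miss, frames {3,7}
8 → miss, frames {3,7,8}
7 → hit
3 → hit
6 → miss, frames {3,7,8,6}
0 → miss, frames {3,7,8,6,0}
3 → hit
7 → hit
0 → hit
7 → hit
0 → hit
8 → hit
7 → hit
4 → miss, evict 3, frames {7,8,6,0,4}
7 → hit
4 → hit
7 → hit
Hits: 12.

12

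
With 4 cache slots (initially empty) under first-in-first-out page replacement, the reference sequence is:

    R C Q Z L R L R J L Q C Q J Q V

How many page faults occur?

10

R: fault, frames (R)
C: fault, frames (R C)
Q: fault, frames (R C Q)
Z: fault, frames (R C Q Z)
L: fault, evict R, frames (C Q Z L)
R: fault, evict C, frames (Q Z L R)
L: hit
R: hit
J: fault, evict Q, frames (Z L R J)
L: hit
Q: fault, evict Z, frames (L R J Q)
C: fault, evict L, frames (R J Q C)
Q: hit
J: hit
Q: hit
V: fault, evict R, frames (J Q C V)
Page faults: 10.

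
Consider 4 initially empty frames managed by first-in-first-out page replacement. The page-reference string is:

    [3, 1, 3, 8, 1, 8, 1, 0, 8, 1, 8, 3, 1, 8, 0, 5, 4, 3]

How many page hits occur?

3: fault, frames {3}
1: fault, frames {3,1}
3: hit
8: fault, frames {3,1,8}
1: hit
8: hit
1: hit
0: fault, frames {3,1,8,0}
8: hit
1: hit
8: hit
3: hit
1: hit
8: hit
0: hit
5: fault, evict 3, frames {1,8,0,5}
4: fault, evict 1, frames {8,0,5,4}
3: fault, evict 8, frames {0,5,4,3}
Hits: 11.

11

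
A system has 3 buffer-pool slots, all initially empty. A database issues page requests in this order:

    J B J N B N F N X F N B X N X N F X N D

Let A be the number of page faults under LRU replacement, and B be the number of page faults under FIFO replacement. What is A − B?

Under LRU: F F . F . . F . F . . F F . . . F . . F → 9 faults.
Under FIFO: F F . F . . F . F . . F . F . . F F . F → 10 faults.
A − B = 9 − 10 = -1.

-1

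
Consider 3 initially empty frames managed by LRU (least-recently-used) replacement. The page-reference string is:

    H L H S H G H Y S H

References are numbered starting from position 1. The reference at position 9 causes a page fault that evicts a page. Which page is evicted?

pos 1: H → fault, frames {H}
pos 2: L → fault, frames {H,L}
pos 3: H → hit
pos 4: S → fault, frames {L,H,S}
pos 5: H → hit
pos 6: G → fault, evict L, frames {S,H,G}
pos 7: H → hit
pos 8: Y → fault, evict S, frames {G,H,Y}
pos 9: S → fault, evict G, frames {H,Y,S}
At position 9, page G is evicted.

G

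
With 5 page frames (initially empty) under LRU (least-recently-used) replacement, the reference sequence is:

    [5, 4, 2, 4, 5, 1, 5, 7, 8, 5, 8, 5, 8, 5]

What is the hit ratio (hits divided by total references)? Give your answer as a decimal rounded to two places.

5 → miss, frames [5]
4 → miss, frames [5, 4]
2 → miss, frames [5, 4, 2]
4 → hit
5 → hit
1 → miss, frames [2, 4, 5, 1]
5 → hit
7 → miss, frames [2, 4, 1, 5, 7]
8 → miss, evict 2, frames [4, 1, 5, 7, 8]
5 → hit
8 → hit
5 → hit
8 → hit
5 → hit
Hits: 8 of 14 references → 8/14 = 0.5714.

0.57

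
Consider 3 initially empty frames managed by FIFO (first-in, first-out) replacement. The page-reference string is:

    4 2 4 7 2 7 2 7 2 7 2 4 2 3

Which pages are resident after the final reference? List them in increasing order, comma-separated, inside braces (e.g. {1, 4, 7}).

4 -> fault, frames (4)
2 -> fault, frames (4 2)
4 -> hit
7 -> fault, frames (4 2 7)
2 -> hit
7 -> hit
2 -> hit
7 -> hit
2 -> hit
7 -> hit
2 -> hit
4 -> hit
2 -> hit
3 -> fault, evict 4, frames (2 7 3)

{2, 3, 7}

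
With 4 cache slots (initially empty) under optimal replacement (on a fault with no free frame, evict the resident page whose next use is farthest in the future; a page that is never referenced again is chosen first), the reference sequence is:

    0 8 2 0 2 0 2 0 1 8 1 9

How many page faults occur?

5

0: miss, frames (0)
8: miss, frames (0 8)
2: miss, frames (0 8 2)
0: hit
2: hit
0: hit
2: hit
0: hit
1: miss, frames (0 8 2 1)
8: hit
1: hit
9: miss, evict 1, frames (0 8 2 9)
Page faults: 5.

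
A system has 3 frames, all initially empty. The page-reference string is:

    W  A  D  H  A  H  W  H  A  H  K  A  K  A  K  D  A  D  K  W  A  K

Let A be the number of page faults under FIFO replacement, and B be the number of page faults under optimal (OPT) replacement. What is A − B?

4

Under FIFO: F F F F . . F . F . F . . . . F . . . F F F → 11 faults.
Under OPT: F F F F . . . . . . F . . . . F . . . F . . → 7 faults.
A − B = 11 − 7 = 4.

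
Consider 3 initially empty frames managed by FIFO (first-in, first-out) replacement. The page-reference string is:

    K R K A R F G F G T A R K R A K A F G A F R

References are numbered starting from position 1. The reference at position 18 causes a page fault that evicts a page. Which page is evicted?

pos 1: K: miss, frames [K]
pos 2: R: miss, frames [K, R]
pos 3: K: hit
pos 4: A: miss, frames [K, R, A]
pos 5: R: hit
pos 6: F: miss, evict K, frames [R, A, F]
pos 7: G: miss, evict R, frames [A, F, G]
pos 8: F: hit
pos 9: G: hit
pos 10: T: miss, evict A, frames [F, G, T]
pos 11: A: miss, evict F, frames [G, T, A]
pos 12: R: miss, evict G, frames [T, A, R]
pos 13: K: miss, evict T, frames [A, R, K]
pos 14: R: hit
pos 15: A: hit
pos 16: K: hit
pos 17: A: hit
pos 18: F: miss, evict A, frames [R, K, F]
At position 18, page A is evicted.

A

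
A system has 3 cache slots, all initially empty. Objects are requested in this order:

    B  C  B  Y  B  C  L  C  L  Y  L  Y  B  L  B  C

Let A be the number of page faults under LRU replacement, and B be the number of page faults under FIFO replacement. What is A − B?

Under LRU: F F . F . . F . . F . . F . . F → 7 faults.
Under FIFO: F F . F . . F . . . . . F . . F → 6 faults.
A − B = 7 − 6 = 1.

1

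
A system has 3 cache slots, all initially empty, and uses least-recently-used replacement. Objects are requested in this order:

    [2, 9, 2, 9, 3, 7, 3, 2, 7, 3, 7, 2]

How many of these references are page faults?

2 → miss, frames [2]
9 → miss, frames [2, 9]
2 → hit
9 → hit
3 → miss, frames [2, 9, 3]
7 → miss, evict 2, frames [9, 3, 7]
3 → hit
2 → miss, evict 9, frames [7, 3, 2]
7 → hit
3 → hit
7 → hit
2 → hit
Page faults: 5.

5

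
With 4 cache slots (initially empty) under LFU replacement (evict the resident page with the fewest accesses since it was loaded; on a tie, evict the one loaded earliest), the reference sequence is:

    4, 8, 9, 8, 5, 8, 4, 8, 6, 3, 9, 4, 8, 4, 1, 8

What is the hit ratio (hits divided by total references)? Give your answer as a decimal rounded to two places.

4 -> fault, frames {4}
8 -> fault, frames {4,8}
9 -> fault, frames {4,8,9}
8 -> hit
5 -> fault, frames {4,8,9,5}
8 -> hit
4 -> hit
8 -> hit
6 -> fault, evict 9, frames {4,8,5,6}
3 -> fault, evict 5, frames {4,8,6,3}
9 -> fault, evict 6, frames {4,8,3,9}
4 -> hit
8 -> hit
4 -> hit
1 -> fault, evict 3, frames {4,8,9,1}
8 -> hit
Hits: 8 of 16 references → 8/16 = 0.5000.

0.50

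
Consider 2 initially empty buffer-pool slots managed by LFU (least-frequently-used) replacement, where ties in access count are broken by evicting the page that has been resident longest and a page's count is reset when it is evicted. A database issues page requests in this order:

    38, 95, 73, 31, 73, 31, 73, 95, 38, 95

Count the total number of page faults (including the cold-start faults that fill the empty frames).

38 → fault, frames {38}
95 → fault, frames {38,95}
73 → fault, evict 38, frames {95,73}
31 → fault, evict 95, frames {73,31}
73 → hit
31 → hit
73 → hit
95 → fault, evict 31, frames {73,95}
38 → fault, evict 95, frames {73,38}
95 → fault, evict 38, frames {73,95}
Page faults: 7.

7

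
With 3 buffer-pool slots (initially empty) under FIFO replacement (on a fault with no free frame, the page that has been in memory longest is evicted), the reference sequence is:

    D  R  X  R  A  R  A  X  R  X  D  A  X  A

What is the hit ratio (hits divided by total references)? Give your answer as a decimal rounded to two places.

0.64

D: miss, frames [D]
R: miss, frames [D, R]
X: miss, frames [D, R, X]
R: hit
A: miss, evict D, frames [R, X, A]
R: hit
A: hit
X: hit
R: hit
X: hit
D: miss, evict R, frames [X, A, D]
A: hit
X: hit
A: hit
Hits: 9 of 14 references → 9/14 = 0.6429.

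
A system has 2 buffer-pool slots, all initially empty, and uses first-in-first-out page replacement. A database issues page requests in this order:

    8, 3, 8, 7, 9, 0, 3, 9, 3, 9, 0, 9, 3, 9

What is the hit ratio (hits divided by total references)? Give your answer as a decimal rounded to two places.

8 → fault, frames {8}
3 → fault, frames {8,3}
8 → hit
7 → fault, evict 8, frames {3,7}
9 → fault, evict 3, frames {7,9}
0 → fault, evict 7, frames {9,0}
3 → fault, evict 9, frames {0,3}
9 → fault, evict 0, frames {3,9}
3 → hit
9 → hit
0 → fault, evict 3, frames {9,0}
9 → hit
3 → fault, evict 9, frames {0,3}
9 → fault, evict 0, frames {3,9}
Hits: 4 of 14 references → 4/14 = 0.2857.

0.29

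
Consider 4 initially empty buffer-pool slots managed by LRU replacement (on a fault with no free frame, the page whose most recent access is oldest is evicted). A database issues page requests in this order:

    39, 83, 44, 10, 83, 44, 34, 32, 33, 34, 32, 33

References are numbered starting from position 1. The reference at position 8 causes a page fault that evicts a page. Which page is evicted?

10

pos 1: 39 -> fault, frames (39)
pos 2: 83 -> fault, frames (39 83)
pos 3: 44 -> fault, frames (39 83 44)
pos 4: 10 -> fault, frames (39 83 44 10)
pos 5: 83 -> hit
pos 6: 44 -> hit
pos 7: 34 -> fault, evict 39, frames (10 83 44 34)
pos 8: 32 -> fault, evict 10, frames (83 44 34 32)
At position 8, page 10 is evicted.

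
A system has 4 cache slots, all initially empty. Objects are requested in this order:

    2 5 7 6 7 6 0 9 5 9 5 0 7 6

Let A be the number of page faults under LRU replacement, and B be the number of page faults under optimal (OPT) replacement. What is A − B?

2

Under LRU: F F F F . . F F F . . . F F → 9 faults.
Under OPT: F F F F . . F F . . . . . F → 7 faults.
A − B = 9 − 7 = 2.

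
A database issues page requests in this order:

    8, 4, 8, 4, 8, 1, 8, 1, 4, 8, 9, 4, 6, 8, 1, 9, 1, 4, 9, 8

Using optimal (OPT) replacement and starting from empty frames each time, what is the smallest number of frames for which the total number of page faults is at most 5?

5

f=1: 20 faults
f=2: 10 faults
f=3: 7 faults
f=4: 6 faults
f=5: 5 faults
Smallest f with faults ≤ 5 is 5.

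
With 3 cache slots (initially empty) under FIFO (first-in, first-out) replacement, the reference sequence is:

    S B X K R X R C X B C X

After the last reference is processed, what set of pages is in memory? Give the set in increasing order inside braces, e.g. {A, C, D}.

{B, C, X}

S -> fault, frames [S]
B -> fault, frames [S, B]
X -> fault, frames [S, B, X]
K -> fault, evict S, frames [B, X, K]
R -> fault, evict B, frames [X, K, R]
X -> hit
R -> hit
C -> fault, evict X, frames [K, R, C]
X -> fault, evict K, frames [R, C, X]
B -> fault, evict R, frames [C, X, B]
C -> hit
X -> hit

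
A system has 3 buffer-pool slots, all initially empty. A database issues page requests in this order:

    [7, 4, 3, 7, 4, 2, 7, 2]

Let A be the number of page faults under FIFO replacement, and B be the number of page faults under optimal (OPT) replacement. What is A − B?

Under FIFO: F F F . . F F . → 5 faults.
Under OPT: F F F . . F . . → 4 faults.
A − B = 5 − 4 = 1.

1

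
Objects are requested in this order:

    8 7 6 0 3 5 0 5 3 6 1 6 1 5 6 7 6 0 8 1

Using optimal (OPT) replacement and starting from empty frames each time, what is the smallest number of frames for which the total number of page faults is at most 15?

f=1: 20 faults
f=2: 14 faults
f=3: 11 faults
f=4: 9 faults
f=5: 8 faults
f=6: 7 faults
f=7: 7 faults
Smallest f with faults ≤ 15 is 2.

2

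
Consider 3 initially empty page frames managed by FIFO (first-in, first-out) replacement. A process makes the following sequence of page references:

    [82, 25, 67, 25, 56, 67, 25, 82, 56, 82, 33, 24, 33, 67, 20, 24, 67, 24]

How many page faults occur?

82 → miss, frames (82)
25 → miss, frames (82 25)
67 → miss, frames (82 25 67)
25 → hit
56 → miss, evict 82, frames (25 67 56)
67 → hit
25 → hit
82 → miss, evict 25, frames (67 56 82)
56 → hit
82 → hit
33 → miss, evict 67, frames (56 82 33)
24 → miss, evict 56, frames (82 33 24)
33 → hit
67 → miss, evict 82, frames (33 24 67)
20 → miss, evict 33, frames (24 67 20)
24 → hit
67 → hit
24 → hit
Page faults: 9.

9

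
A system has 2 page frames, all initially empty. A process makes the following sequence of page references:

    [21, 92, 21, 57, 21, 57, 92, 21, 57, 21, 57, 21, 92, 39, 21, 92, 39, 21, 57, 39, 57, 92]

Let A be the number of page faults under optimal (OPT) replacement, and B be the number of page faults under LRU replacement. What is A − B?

-4

Under OPT: F F . F . . F . F . . . F F . F . F F . . F → 11 faults.
Under LRU: F F . F . . F F F . . . F F F F F F F F . F → 15 faults.
A − B = 11 − 15 = -4.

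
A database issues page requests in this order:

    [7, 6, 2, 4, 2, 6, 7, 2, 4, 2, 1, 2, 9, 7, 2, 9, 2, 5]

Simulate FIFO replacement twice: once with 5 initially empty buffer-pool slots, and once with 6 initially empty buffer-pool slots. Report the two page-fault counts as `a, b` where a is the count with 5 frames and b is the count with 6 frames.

8, 7

5 frames: F F F F . . . . . . F . F F . . . F → 8 faults.
6 frames: F F F F . . . . . . F . F . . . . F → 7 faults.
7 < 8: adding a frame reduced faults, as is typical.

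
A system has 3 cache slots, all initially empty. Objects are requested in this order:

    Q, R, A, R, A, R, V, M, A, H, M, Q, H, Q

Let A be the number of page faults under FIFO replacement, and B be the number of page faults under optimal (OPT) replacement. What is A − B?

Under FIFO: F F F . . . F F . F . F . . → 7 faults.
Under OPT: F F F . . . F F . F . . . . → 6 faults.
A − B = 7 − 6 = 1.

1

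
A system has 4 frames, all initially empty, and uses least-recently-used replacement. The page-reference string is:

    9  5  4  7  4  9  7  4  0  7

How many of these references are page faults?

5

9: fault, frames {9}
5: fault, frames {9,5}
4: fault, frames {9,5,4}
7: fault, frames {9,5,4,7}
4: hit
9: hit
7: hit
4: hit
0: fault, evict 5, frames {9,7,4,0}
7: hit
Page faults: 5.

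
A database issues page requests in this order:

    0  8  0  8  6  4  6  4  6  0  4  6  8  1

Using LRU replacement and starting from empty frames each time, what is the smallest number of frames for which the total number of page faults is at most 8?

f=1: 14 faults
f=2: 9 faults
f=3: 7 faults
f=4: 5 faults
f=5: 5 faults
Smallest f with faults ≤ 8 is 3.

3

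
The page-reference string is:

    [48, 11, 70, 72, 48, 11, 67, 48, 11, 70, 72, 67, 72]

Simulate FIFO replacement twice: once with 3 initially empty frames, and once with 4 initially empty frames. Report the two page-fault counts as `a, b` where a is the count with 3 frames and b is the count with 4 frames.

3 frames: F F F F F F F . . F F . . → 9 faults.
4 frames: F F F F . . F F F F F F . → 10 faults.
10 > 9: adding a frame increased faults — Belady's anomaly.

9, 10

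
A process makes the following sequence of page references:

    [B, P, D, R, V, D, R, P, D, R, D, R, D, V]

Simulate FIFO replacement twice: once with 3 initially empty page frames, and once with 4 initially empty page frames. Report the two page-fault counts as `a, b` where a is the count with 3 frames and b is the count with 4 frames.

3 frames: F F F F F . . F F F . . . F → 9 faults.
4 frames: F F F F F . . . . . . . . . → 5 faults.
5 < 9: adding a frame reduced faults, as is typical.

9, 5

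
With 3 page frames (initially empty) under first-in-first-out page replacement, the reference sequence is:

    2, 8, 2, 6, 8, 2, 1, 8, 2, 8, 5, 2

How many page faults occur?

2 -> miss, frames {2}
8 -> miss, frames {2,8}
2 -> hit
6 -> miss, frames {2,8,6}
8 -> hit
2 -> hit
1 -> miss, evict 2, frames {8,6,1}
8 -> hit
2 -> miss, evict 8, frames {6,1,2}
8 -> miss, evict 6, frames {1,2,8}
5 -> miss, evict 1, frames {2,8,5}
2 -> hit
Page faults: 7.

7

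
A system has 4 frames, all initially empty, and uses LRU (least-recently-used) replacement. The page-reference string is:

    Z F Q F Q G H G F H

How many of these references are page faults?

5

Z: fault, frames (Z)
F: fault, frames (Z F)
Q: fault, frames (Z F Q)
F: hit
Q: hit
G: fault, frames (Z F Q G)
H: fault, evict Z, frames (F Q G H)
G: hit
F: hit
H: hit
Page faults: 5.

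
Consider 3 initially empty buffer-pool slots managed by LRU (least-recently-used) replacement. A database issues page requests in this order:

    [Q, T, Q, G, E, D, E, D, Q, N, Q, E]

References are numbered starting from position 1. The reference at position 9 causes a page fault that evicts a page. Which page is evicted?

pos 1: Q → fault, frames {Q}
pos 2: T → fault, frames {Q,T}
pos 3: Q → hit
pos 4: G → fault, frames {T,Q,G}
pos 5: E → fault, evict T, frames {Q,G,E}
pos 6: D → fault, evict Q, frames {G,E,D}
pos 7: E → hit
pos 8: D → hit
pos 9: Q → fault, evict G, frames {E,D,Q}
At position 9, page G is evicted.

G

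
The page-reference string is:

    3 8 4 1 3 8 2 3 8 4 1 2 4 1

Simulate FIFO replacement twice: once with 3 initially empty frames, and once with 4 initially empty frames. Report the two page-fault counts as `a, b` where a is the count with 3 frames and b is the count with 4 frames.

3 frames: F F F F F F F . . F F . . . → 9 faults.
4 frames: F F F F . . F F F F F F . . → 10 faults.
10 > 9: adding a frame increased faults — Belady's anomaly.

9, 10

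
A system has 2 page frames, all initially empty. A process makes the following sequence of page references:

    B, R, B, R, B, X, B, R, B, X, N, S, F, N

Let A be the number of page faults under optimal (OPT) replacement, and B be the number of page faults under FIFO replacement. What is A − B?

Under OPT: F F . . . F . F . F F F F . → 8 faults.
Under FIFO: F F . . . F F F . F F F F F → 10 faults.
A − B = 8 − 10 = -2.

-2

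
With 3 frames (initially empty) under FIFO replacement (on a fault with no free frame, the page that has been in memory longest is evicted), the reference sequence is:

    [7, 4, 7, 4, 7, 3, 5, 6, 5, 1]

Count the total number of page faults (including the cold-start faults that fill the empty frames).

7 → miss, frames {7}
4 → miss, frames {7,4}
7 → hit
4 → hit
7 → hit
3 → miss, frames {7,4,3}
5 → miss, evict 7, frames {4,3,5}
6 → miss, evict 4, frames {3,5,6}
5 → hit
1 → miss, evict 3, frames {5,6,1}
Page faults: 6.

6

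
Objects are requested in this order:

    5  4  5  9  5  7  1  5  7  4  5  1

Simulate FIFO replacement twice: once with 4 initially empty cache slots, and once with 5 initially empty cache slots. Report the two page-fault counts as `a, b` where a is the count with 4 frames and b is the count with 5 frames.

4 frames: F F . F . F F F . F . . → 7 faults.
5 frames: F F . F . F F . . . . . → 5 faults.
5 < 7: adding a frame reduced faults, as is typical.

7, 5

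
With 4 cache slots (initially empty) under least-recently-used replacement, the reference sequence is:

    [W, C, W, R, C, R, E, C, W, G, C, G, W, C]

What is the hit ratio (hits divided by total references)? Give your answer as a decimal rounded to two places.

W -> fault, frames (W)
C -> fault, frames (W C)
W -> hit
R -> fault, frames (C W R)
C -> hit
R -> hit
E -> fault, frames (W C R E)
C -> hit
W -> hit
G -> fault, evict R, frames (E C W G)
C -> hit
G -> hit
W -> hit
C -> hit
Hits: 9 of 14 references → 9/14 = 0.6429.

0.64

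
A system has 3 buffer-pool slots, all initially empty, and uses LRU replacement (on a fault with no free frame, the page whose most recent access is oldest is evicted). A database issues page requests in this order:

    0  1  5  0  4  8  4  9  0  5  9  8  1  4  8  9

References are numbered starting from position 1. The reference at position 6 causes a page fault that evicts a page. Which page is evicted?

pos 1: 0: miss, frames [0]
pos 2: 1: miss, frames [0, 1]
pos 3: 5: miss, frames [0, 1, 5]
pos 4: 0: hit
pos 5: 4: miss, evict 1, frames [5, 0, 4]
pos 6: 8: miss, evict 5, frames [0, 4, 8]
At position 6, page 5 is evicted.

5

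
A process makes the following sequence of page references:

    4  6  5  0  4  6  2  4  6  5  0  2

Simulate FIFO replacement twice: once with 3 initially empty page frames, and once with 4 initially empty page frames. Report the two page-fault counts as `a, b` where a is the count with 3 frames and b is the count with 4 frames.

9, 10

3 frames: F F F F F F F . . F F . → 9 faults.
4 frames: F F F F . . F F F F F F → 10 faults.
10 > 9: adding a frame increased faults — Belady's anomaly.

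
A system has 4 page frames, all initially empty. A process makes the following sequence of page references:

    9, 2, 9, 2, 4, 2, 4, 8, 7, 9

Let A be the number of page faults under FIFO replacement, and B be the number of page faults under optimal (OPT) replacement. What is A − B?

Under FIFO: F F . . F . . F F F → 6 faults.
Under OPT: F F . . F . . F F . → 5 faults.
A − B = 6 − 5 = 1.

1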